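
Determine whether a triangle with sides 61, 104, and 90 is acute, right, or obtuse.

Compare the square of the longest side to the sum of squares of the other two: 61² + 90² = 11821 > 10816 = 104².

acute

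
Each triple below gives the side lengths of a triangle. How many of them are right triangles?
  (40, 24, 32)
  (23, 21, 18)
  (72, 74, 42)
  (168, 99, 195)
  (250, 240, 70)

3

(40,24,32): 24²+32² = 1600 = 40² → right
(23,21,18): 18²+21² = 765 > 529 = 23² → acute
(72,74,42): 42²+72² = 6948 > 5476 = 74² → acute
(168,99,195): 99²+168² = 38025 = 195² → right
(250,240,70): 70²+240² = 62500 = 250² → right
3 of the 5 are right.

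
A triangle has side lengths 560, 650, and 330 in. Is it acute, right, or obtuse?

right

Compare the square of the longest side to the sum of squares of the other two: 330² + 560² = 422500 = 650².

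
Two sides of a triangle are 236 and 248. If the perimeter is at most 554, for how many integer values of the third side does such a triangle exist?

Triangle inequality: 12 < x < 484. Perimeter ≤ 554 gives x ≤ 554 − 236 − 248 = 70.
So 12 < x ≤ 70; integers 13 through 70: 58 values.

58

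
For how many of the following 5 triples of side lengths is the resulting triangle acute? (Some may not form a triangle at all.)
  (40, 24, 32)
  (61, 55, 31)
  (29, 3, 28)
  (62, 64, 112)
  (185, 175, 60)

1

(40,24,32): 24²+32² = 1600 = 40² → right
(61,55,31): 31²+55² = 3986 > 3721 = 61² → acute
(29,3,28): 3²+28² = 793 < 841 = 29² → obtuse
(62,64,112): 62²+64² = 7940 < 12544 = 112² → obtuse
(185,175,60): 60²+175² = 34225 = 185² → right
1 of the 5 is acute.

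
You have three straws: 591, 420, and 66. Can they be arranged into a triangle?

No

The longest side is 591, but the other two sum to only 486.
486 < 591, so the triangle inequality fails.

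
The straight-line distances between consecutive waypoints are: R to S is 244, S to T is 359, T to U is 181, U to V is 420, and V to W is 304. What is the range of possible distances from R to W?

0 ≤ RW ≤ 1508

The maximum is all hops collinear in one direction: 244 + 359 + 181 + 420 + 304 = 1508.
The longest hop is 420; the others sum to 1088. Since 420 ≤ 1088, the path can fold back on itself completely, so the minimum distance is 0.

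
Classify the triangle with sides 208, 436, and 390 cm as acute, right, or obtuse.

acute

Compare the square of the longest side to the sum of squares of the other two: 208² + 390² = 195364 > 190096 = 436².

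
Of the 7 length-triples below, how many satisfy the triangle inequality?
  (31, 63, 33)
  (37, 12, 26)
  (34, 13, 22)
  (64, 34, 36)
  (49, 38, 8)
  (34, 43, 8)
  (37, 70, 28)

4

(31,33,63): 31+33 > 63 → valid
(12,26,37): 12+26 > 37 → valid
(13,22,34): 13+22 > 34 → valid
(34,36,64): 34+36 > 64 → valid
(8,38,49): 8+38 ≤ 49 → not valid
(8,34,43): 8+34 ≤ 43 → not valid
(28,37,70): 28+37 ≤ 70 → not valid
4 of the 7 triples form a triangle.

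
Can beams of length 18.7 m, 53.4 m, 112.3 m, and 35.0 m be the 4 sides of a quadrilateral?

No

For a quadrilateral, each side must be shorter than the sum of the others.
Here the longest side is 112.3, but the remaining 3 sides sum to only 107.1.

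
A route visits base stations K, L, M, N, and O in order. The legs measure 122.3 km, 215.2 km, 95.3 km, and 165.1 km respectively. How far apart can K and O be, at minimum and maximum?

0 ≤ KO ≤ 597.9 km

The maximum is all hops collinear in one direction: 122.3 + 215.2 + 95.3 + 165.1 = 597.9.
The longest hop is 215.2; the others sum to 382.7. Since 215.2 ≤ 382.7, the path can fold back on itself completely, so the minimum distance is 0.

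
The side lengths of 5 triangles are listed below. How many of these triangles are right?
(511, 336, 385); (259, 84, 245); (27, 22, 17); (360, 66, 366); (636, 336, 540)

(511,336,385): 336²+385² = 261121 = 511² → right
(259,84,245): 84²+245² = 67081 = 259² → right
(27,22,17): 17²+22² = 773 > 729 = 27² → acute
(360,66,366): 66²+360² = 133956 = 366² → right
(636,336,540): 336²+540² = 404496 = 636² → right
4 of the 5 are right.

4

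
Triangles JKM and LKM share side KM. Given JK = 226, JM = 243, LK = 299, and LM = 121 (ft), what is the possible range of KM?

From triangle JKM: |226 − 243| < KM < 226 + 243, i.e. 17 < KM < 469.
From triangle LKM: 178 < KM < 420.
Both must hold, so KM lies in the intersection.

178 < KM < 420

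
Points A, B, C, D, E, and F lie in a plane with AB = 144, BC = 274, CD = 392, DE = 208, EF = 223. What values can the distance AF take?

0 ≤ AF ≤ 1241

The maximum is all hops collinear in one direction: 144 + 274 + 392 + 208 + 223 = 1241.
The longest hop is 392; the others sum to 849. Since 392 ≤ 849, the path can fold back on itself completely, so the minimum distance is 0.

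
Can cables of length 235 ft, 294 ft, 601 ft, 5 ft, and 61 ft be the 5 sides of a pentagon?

No

For a pentagon, each side must be shorter than the sum of the others.
Here the longest side is 601, but the remaining 4 sides sum to only 595.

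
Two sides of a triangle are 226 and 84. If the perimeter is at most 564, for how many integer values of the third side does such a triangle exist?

112

Triangle inequality: 142 < x < 310. Perimeter ≤ 564 gives x ≤ 564 − 226 − 84 = 254.
So 142 < x ≤ 254; integers 143 through 254: 112 values.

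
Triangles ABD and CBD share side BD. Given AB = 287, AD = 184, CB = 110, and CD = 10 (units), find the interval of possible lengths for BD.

From triangle ABD: |287 − 184| < BD < 287 + 184, i.e. 103 < BD < 471.
From triangle CBD: 100 < BD < 120.
Both must hold, so BD lies in the intersection.

103 < BD < 120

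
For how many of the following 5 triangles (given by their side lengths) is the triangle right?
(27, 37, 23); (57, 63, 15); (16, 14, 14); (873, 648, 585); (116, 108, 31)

(27,37,23): 23²+27² = 1258 < 1369 = 37² → obtuse
(57,63,15): 15²+57² = 3474 < 3969 = 63² → obtuse
(16,14,14): 14²+14² = 392 > 256 = 16² → acute
(873,648,585): 585²+648² = 762129 = 873² → right
(116,108,31): 31²+108² = 12625 < 13456 = 116² → obtuse
1 of the 5 is right.

1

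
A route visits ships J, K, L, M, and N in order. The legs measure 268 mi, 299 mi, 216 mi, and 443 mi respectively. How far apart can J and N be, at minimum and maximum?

The maximum is all hops collinear in one direction: 268 + 299 + 216 + 443 = 1226.
The longest hop is 443; the others sum to 783. Since 443 ≤ 783, the path can fold back on itself completely, so the minimum distance is 0.

0 ≤ JN ≤ 1226 mi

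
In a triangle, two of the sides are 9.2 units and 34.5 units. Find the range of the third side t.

By the triangle inequality, t must be less than 9.2 + 34.5 = 43.7 and greater than |9.2 − 34.5| = 25.3.

25.3 < t < 43.7 (units)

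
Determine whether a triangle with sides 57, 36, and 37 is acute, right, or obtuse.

Compare the square of the longest side to the sum of squares of the other two: 36² + 37² = 2665 < 3249 = 57².

obtuse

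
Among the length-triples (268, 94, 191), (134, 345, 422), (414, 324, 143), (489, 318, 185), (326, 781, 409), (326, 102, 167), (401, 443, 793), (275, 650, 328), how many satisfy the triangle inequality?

5

(94,191,268): 94+191 > 268 → valid
(134,345,422): 134+345 > 422 → valid
(143,324,414): 143+324 > 414 → valid
(185,318,489): 185+318 > 489 → valid
(326,409,781): 326+409 ≤ 781 → not valid
(102,167,326): 102+167 ≤ 326 → not valid
(401,443,793): 401+443 > 793 → valid
(275,328,650): 275+328 ≤ 650 → not valid
5 of the 8 triples form a triangle.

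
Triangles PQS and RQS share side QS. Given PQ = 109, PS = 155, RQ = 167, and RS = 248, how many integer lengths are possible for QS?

182

From triangle PQS: 46 < QS < 264.
From triangle RQS: 81 < QS < 415.
Intersection: 81 < QS < 264, so integers 82 through 263: 182 values.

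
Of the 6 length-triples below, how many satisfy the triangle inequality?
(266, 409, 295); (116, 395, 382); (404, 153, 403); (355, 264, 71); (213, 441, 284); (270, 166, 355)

(266,295,409): 266+295 > 409 → valid
(116,382,395): 116+382 > 395 → valid
(153,403,404): 153+403 > 404 → valid
(71,264,355): 71+264 ≤ 355 → not valid
(213,284,441): 213+284 > 441 → valid
(166,270,355): 166+270 > 355 → valid
5 of the 6 triples form a triangle.

5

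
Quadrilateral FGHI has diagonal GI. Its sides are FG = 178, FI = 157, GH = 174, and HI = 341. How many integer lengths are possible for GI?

From triangle FGI: 21 < GI < 335.
From triangle HGI: 167 < GI < 515.
Intersection: 167 < GI < 335, so integers 168 through 334: 167 values.

167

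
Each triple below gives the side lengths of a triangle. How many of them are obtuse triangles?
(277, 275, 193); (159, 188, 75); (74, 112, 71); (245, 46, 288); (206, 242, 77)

(277,275,193): 193²+275² = 112874 > 76729 = 277² → acute
(159,188,75): 75²+159² = 30906 < 35344 = 188² → obtuse
(74,112,71): 71²+74² = 10517 < 12544 = 112² → obtuse
(245,46,288): 46²+245² = 62141 < 82944 = 288² → obtuse
(206,242,77): 77²+206² = 48365 < 58564 = 242² → obtuse
4 of the 5 are obtuse.

4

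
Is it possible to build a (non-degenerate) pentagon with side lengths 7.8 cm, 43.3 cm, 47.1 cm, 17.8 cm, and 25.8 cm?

A pentagon exists iff every side is shorter than the sum of the others — equivalently, the longest side is less than the sum of the rest.
Longest side 47.1 < 94.7 (sum of the remaining 4), so yes.

Yes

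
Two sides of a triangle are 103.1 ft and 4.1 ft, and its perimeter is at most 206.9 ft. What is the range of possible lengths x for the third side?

99.0 < x ≤ 99.7

Triangle inequality alone gives 99.0 < x < 107.2.
The perimeter condition gives x ≤ 206.9 − 103.1 − 4.1 = 99.7.
Intersecting the two: 99.0 < x ≤ 99.7.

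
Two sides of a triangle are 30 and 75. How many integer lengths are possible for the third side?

The third side lies in the open interval (45, 105).
Integers from 46 to 104 inclusive: 104 − 46 + 1 = 59.

59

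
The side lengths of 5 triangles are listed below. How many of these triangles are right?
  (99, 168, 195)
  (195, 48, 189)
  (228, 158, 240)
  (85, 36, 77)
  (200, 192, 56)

(99,168,195): 99²+168² = 38025 = 195² → right
(195,48,189): 48²+189² = 38025 = 195² → right
(228,158,240): 158²+228² = 76948 > 57600 = 240² → acute
(85,36,77): 36²+77² = 7225 = 85² → right
(200,192,56): 56²+192² = 40000 = 200² → right
4 of the 5 are right.

4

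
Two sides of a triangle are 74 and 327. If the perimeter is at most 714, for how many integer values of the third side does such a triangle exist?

60

Triangle inequality: 253 < x < 401. Perimeter ≤ 714 gives x ≤ 714 − 74 − 327 = 313.
So 253 < x ≤ 313; integers 254 through 313: 60 values.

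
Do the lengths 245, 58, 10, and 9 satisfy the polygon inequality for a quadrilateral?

For a quadrilateral, each side must be shorter than the sum of the others.
Here the longest side is 245, but the remaining 3 sides sum to only 77.

No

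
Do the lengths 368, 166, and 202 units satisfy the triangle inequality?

No

The two shorter sides sum to 368, exactly equal to the longest side 368.
That gives only a degenerate (flat) triangle — the inequality must be strict.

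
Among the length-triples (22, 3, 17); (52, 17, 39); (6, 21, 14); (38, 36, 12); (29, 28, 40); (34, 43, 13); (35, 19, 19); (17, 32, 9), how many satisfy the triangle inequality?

(3,17,22): 3+17 ≤ 22 → not valid
(17,39,52): 17+39 > 52 → valid
(6,14,21): 6+14 ≤ 21 → not valid
(12,36,38): 12+36 > 38 → valid
(28,29,40): 28+29 > 40 → valid
(13,34,43): 13+34 > 43 → valid
(19,19,35): 19+19 > 35 → valid
(9,17,32): 9+17 ≤ 32 → not valid
5 of the 8 triples form a triangle.

5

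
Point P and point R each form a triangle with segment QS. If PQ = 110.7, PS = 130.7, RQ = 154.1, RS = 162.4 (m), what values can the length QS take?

From triangle PQS: |110.7 − 130.7| < QS < 110.7 + 130.7, i.e. 20.0 < QS < 241.4.
From triangle RQS: 8.3 < QS < 316.5.
Both must hold, so QS lies in the intersection.

20.0 < QS < 241.4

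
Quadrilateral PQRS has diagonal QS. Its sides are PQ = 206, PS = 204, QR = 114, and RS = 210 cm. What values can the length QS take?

From triangle PQS: |206 − 204| < QS < 206 + 204, i.e. 2 < QS < 410.
From triangle RQS: 96 < QS < 324.
Both must hold, so QS lies in the intersection.

96 < QS < 324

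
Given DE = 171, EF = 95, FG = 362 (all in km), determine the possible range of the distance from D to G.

96 ≤ DG ≤ 628 km

The maximum is all hops collinear in one direction: 171 + 95 + 362 = 628.
The longest hop is 362; the others sum to 266. Folding the others back against it leaves at least 362 − 266 = 96.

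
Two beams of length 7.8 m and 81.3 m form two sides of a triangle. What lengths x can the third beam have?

73.5 < x < 89.1

By the triangle inequality, x must be less than 7.8 + 81.3 = 89.1 and greater than |7.8 − 81.3| = 73.5.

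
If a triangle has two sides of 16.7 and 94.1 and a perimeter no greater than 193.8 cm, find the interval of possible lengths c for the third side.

77.4 < c ≤ 83.0

Triangle inequality alone gives 77.4 < c < 110.8.
The perimeter condition gives c ≤ 193.8 − 16.7 − 94.1 = 83.0.
Intersecting the two: 77.4 < c ≤ 83.0.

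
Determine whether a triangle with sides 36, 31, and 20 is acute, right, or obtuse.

Compare the square of the longest side to the sum of squares of the other two: 20² + 31² = 1361 > 1296 = 36².

acute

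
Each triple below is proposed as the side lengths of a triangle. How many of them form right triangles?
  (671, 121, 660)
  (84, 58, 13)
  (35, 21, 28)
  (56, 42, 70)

3

(671,121,660): 121²+660² = 450241 = 671² → right
(84,58,13): 13+58 ≤ 84, not a triangle
(35,21,28): 21²+28² = 1225 = 35² → right
(56,42,70): 42²+56² = 4900 = 70² → right
3 of the 4 are right.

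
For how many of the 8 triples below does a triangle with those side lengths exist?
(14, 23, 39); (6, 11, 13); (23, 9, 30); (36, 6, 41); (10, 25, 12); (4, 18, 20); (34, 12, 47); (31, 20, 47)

5

(14,23,39): 14+23 ≤ 39 → not valid
(6,11,13): 6+11 > 13 → valid
(9,23,30): 9+23 > 30 → valid
(6,36,41): 6+36 > 41 → valid
(10,12,25): 10+12 ≤ 25 → not valid
(4,18,20): 4+18 > 20 → valid
(12,34,47): 12+34 ≤ 47 → not valid
(20,31,47): 20+31 > 47 → valid
5 of the 8 triples form a triangle.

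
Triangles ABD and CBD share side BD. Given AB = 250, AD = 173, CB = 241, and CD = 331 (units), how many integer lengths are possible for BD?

From triangle ABD: 77 < BD < 423.
From triangle CBD: 90 < BD < 572.
Intersection: 90 < BD < 423, so integers 91 through 422: 332 values.

332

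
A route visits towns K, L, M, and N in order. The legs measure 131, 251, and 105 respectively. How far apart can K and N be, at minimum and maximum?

15 ≤ KN ≤ 487

The maximum is all hops collinear in one direction: 131 + 251 + 105 = 487.
The longest hop is 251; the others sum to 236. Folding the others back against it leaves at least 251 − 236 = 15.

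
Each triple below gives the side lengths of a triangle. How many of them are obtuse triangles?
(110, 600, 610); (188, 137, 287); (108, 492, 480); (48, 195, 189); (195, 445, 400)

1

(110,600,610): 110²+600² = 372100 = 610² → right
(188,137,287): 137²+188² = 54113 < 82369 = 287² → obtuse
(108,492,480): 108²+480² = 242064 = 492² → right
(48,195,189): 48²+189² = 38025 = 195² → right
(195,445,400): 195²+400² = 198025 = 445² → right
1 of the 5 is obtuse.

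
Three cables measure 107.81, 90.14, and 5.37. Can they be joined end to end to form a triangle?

The longest side is 107.81, but the other two sum to only 95.51.
95.51 < 107.81, so the triangle inequality fails.

No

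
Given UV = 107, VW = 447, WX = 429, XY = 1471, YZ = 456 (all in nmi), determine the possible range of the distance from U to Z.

32 ≤ UZ ≤ 2910 nmi

The maximum is all hops collinear in one direction: 107 + 447 + 429 + 1471 + 456 = 2910.
The longest hop is 1471; the others sum to 1439. Folding the others back against it leaves at least 1471 − 1439 = 32.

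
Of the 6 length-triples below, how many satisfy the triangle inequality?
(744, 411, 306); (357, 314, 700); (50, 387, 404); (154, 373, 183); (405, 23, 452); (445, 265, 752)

(306,411,744): 306+411 ≤ 744 → not valid
(314,357,700): 314+357 ≤ 700 → not valid
(50,387,404): 50+387 > 404 → valid
(154,183,373): 154+183 ≤ 373 → not valid
(23,405,452): 23+405 ≤ 452 → not valid
(265,445,752): 265+445 ≤ 752 → not valid
1 of the 6 triples forms a triangle.

1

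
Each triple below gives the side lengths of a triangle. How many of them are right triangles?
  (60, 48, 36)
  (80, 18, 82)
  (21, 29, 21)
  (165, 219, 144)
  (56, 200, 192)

(60,48,36): 36²+48² = 3600 = 60² → right
(80,18,82): 18²+80² = 6724 = 82² → right
(21,29,21): 21²+21² = 882 > 841 = 29² → acute
(165,219,144): 144²+165² = 47961 = 219² → right
(56,200,192): 56²+192² = 40000 = 200² → right
4 of the 5 are right.

4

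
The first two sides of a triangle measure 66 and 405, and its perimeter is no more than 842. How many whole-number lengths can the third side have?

32

Triangle inequality: 339 < x < 471. Perimeter ≤ 842 gives x ≤ 842 − 66 − 405 = 371.
So 339 < x ≤ 371; integers 340 through 371: 32 values.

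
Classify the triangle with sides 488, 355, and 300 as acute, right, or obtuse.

Compare the square of the longest side to the sum of squares of the other two: 300² + 355² = 216025 < 238144 = 488².

obtuse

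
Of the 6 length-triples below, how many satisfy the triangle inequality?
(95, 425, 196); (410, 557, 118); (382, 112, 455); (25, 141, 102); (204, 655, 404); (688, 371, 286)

1

(95,196,425): 95+196 ≤ 425 → not valid
(118,410,557): 118+410 ≤ 557 → not valid
(112,382,455): 112+382 > 455 → valid
(25,102,141): 25+102 ≤ 141 → not valid
(204,404,655): 204+404 ≤ 655 → not valid
(286,371,688): 286+371 ≤ 688 → not valid
1 of the 6 triples forms a triangle.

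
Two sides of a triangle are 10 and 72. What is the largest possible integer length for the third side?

The third side must be strictly less than 10 + 72 = 82.
The largest integer below 82 is 81.

81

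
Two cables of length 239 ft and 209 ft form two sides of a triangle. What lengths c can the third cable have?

By the triangle inequality, c must be less than 239 + 209 = 448 and greater than |239 − 209| = 30.

30 < c < 448 (ft)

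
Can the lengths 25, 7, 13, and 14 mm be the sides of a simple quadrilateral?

Yes

A quadrilateral exists iff every side is shorter than the sum of the others — equivalently, the longest side is less than the sum of the rest.
Longest side 25 < 34 (sum of the remaining 3), so yes.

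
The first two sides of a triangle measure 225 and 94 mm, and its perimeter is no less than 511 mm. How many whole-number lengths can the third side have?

127

Triangle inequality: 131 < x < 319. Perimeter ≥ 511 gives x ≥ 511 − 225 − 94 = 192.
So 192 ≤ x < 319; integers 192 through 318: 127 values.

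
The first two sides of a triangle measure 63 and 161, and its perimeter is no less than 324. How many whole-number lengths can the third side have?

124

Triangle inequality: 98 < x < 224. Perimeter ≥ 324 gives x ≥ 324 − 63 − 161 = 100.
So 100 ≤ x < 224; integers 100 through 223: 124 values.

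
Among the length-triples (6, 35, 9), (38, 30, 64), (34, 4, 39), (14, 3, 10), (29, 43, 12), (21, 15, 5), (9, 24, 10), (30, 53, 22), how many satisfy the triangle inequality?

(6,9,35): 6+9 ≤ 35 → not valid
(30,38,64): 30+38 > 64 → valid
(4,34,39): 4+34 ≤ 39 → not valid
(3,10,14): 3+10 ≤ 14 → not valid
(12,29,43): 12+29 ≤ 43 → not valid
(5,15,21): 5+15 ≤ 21 → not valid
(9,10,24): 9+10 ≤ 24 → not valid
(22,30,53): 22+30 ≤ 53 → not valid
1 of the 8 triples forms a triangle.

1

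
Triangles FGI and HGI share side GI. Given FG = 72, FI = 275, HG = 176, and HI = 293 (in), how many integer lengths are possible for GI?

From triangle FGI: 203 < GI < 347.
From triangle HGI: 117 < GI < 469.
Intersection: 203 < GI < 347, so integers 204 through 346: 143 values.

143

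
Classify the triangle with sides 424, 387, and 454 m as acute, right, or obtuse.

Compare the square of the longest side to the sum of squares of the other two: 387² + 424² = 329545 > 206116 = 454².

acute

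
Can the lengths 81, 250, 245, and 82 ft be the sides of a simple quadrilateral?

A quadrilateral exists iff every side is shorter than the sum of the others — equivalently, the longest side is less than the sum of the rest.
Longest side 250 < 408 (sum of the remaining 3), so yes.

Yes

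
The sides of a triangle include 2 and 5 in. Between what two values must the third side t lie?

3 < t < 7

By the triangle inequality, t must be less than 2 + 5 = 7 and greater than |2 − 5| = 3.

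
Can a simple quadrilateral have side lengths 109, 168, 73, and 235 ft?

A quadrilateral exists iff every side is shorter than the sum of the others — equivalently, the longest side is less than the sum of the rest.
Longest side 235 < 350 (sum of the remaining 3), so yes.

Yes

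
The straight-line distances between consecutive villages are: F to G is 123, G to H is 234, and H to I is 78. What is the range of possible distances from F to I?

The maximum is all hops collinear in one direction: 123 + 234 + 78 = 435.
The longest hop is 234; the others sum to 201. Folding the others back against it leaves at least 234 − 201 = 33.

33 ≤ FI ≤ 435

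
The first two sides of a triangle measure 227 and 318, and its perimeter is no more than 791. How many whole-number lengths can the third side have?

155

Triangle inequality: 91 < x < 545. Perimeter ≤ 791 gives x ≤ 791 − 227 − 318 = 246.
So 91 < x ≤ 246; integers 92 through 246: 155 values.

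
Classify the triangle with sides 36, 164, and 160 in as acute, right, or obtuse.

right

Compare the square of the longest side to the sum of squares of the other two: 36² + 160² = 26896 = 164².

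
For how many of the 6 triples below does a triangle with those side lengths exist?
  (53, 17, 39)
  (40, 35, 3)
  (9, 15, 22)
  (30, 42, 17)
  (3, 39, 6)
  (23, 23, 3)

(17,39,53): 17+39 > 53 → valid
(3,35,40): 3+35 ≤ 40 → not valid
(9,15,22): 9+15 > 22 → valid
(17,30,42): 17+30 > 42 → valid
(3,6,39): 3+6 ≤ 39 → not valid
(3,23,23): 3+23 > 23 → valid
4 of the 6 triples form a triangle.

4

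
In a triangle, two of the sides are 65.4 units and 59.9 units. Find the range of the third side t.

By the triangle inequality, t must be less than 65.4 + 59.9 = 125.3 and greater than |65.4 − 59.9| = 5.5.

5.5 < t < 125.3 (units)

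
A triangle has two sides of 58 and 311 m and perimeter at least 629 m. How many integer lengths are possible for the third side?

Triangle inequality: 253 < x < 369. Perimeter ≥ 629 gives x ≥ 629 − 58 − 311 = 260.
So 260 ≤ x < 369; integers 260 through 368: 109 values.

109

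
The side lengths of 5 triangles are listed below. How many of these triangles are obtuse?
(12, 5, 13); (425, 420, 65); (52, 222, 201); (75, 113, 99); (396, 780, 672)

(12,5,13): 5²+12² = 169 = 13² → right
(425,420,65): 65²+420² = 180625 = 425² → right
(52,222,201): 52²+201² = 43105 < 49284 = 222² → obtuse
(75,113,99): 75²+99² = 15426 > 12769 = 113² → acute
(396,780,672): 396²+672² = 608400 = 780² → right
1 of the 5 is obtuse.

1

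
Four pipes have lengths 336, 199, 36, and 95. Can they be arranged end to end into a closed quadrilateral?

For a quadrilateral, each side must be shorter than the sum of the others.
Here the longest side is 336, but the remaining 3 sides sum to only 330.

No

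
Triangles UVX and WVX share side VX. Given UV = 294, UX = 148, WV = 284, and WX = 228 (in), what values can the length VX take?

146 < VX < 442

From triangle UVX: |294 − 148| < VX < 294 + 148, i.e. 146 < VX < 442.
From triangle WVX: 56 < VX < 512.
Both must hold, so VX lies in the intersection.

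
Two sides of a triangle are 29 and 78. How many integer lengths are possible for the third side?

The third side lies in the open interval (49, 107).
Integers from 50 to 106 inclusive: 106 − 50 + 1 = 57.

57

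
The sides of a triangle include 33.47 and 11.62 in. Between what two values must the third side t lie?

By the triangle inequality, t must be less than 33.47 + 11.62 = 45.09 and greater than |33.47 − 11.62| = 21.85.

21.85 < t < 45.09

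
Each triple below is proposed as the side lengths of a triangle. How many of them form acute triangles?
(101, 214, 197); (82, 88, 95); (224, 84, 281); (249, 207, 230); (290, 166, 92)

(101,214,197): 101²+197² = 49010 > 45796 = 214² → acute
(82,88,95): 82²+88² = 14468 > 9025 = 95² → acute
(224,84,281): 84²+224² = 57232 < 78961 = 281² → obtuse
(249,207,230): 207²+230² = 95749 > 62001 = 249² → acute
(290,166,92): 92+166 ≤ 290, not a triangle
3 of the 5 are acute.

3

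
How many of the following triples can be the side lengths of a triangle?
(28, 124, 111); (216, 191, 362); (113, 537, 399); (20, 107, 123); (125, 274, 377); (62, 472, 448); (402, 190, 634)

5

(28,111,124): 28+111 > 124 → valid
(191,216,362): 191+216 > 362 → valid
(113,399,537): 113+399 ≤ 537 → not valid
(20,107,123): 20+107 > 123 → valid
(125,274,377): 125+274 > 377 → valid
(62,448,472): 62+448 > 472 → valid
(190,402,634): 190+402 ≤ 634 → not valid
5 of the 7 triples form a triangle.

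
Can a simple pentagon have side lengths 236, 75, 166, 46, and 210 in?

A pentagon exists iff every side is shorter than the sum of the others — equivalently, the longest side is less than the sum of the rest.
Longest side 236 < 497 (sum of the remaining 4), so yes.

Yes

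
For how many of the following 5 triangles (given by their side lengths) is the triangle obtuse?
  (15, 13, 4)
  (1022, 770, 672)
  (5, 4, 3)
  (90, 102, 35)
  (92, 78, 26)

3

(15,13,4): 4²+13² = 185 < 225 = 15² → obtuse
(1022,770,672): 672²+770² = 1044484 = 1022² → right
(5,4,3): 3²+4² = 25 = 5² → right
(90,102,35): 35²+90² = 9325 < 10404 = 102² → obtuse
(92,78,26): 26²+78² = 6760 < 8464 = 92² → obtuse
3 of the 5 are obtuse.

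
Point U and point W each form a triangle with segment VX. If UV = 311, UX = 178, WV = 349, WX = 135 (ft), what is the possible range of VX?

214 < VX < 484

From triangle UVX: |311 − 178| < VX < 311 + 178, i.e. 133 < VX < 489.
From triangle WVX: 214 < VX < 484.
Both must hold, so VX lies in the intersection.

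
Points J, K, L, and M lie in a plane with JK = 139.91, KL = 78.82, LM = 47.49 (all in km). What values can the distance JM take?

The maximum is all hops collinear in one direction: 139.91 + 78.82 + 47.49 = 266.22.
The longest hop is 139.91; the others sum to 126.31. Folding the others back against it leaves at least 139.91 − 126.31 = 13.60.

13.60 ≤ JM ≤ 266.22 km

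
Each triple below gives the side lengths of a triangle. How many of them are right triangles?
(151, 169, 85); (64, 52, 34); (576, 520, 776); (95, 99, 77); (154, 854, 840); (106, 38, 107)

2

(151,169,85): 85²+151² = 30026 > 28561 = 169² → acute
(64,52,34): 34²+52² = 3860 < 4096 = 64² → obtuse
(576,520,776): 520²+576² = 602176 = 776² → right
(95,99,77): 77²+95² = 14954 > 9801 = 99² → acute
(154,854,840): 154²+840² = 729316 = 854² → right
(106,38,107): 38²+106² = 12680 > 11449 = 107² → acute
2 of the 6 are right.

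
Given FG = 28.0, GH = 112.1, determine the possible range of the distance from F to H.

By the triangle inequality, |28.0 − 112.1| ≤ FH ≤ 28.0 + 112.1.

84.1 ≤ FH ≤ 140.1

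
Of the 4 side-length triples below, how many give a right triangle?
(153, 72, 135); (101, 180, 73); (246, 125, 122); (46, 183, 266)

1

(153,72,135): 72²+135² = 23409 = 153² → right
(101,180,73): 73+101 ≤ 180, not a triangle
(246,125,122): 122²+125² = 30509 < 60516 = 246² → obtuse
(46,183,266): 46+183 ≤ 266, not a triangle
1 of the 4 is right.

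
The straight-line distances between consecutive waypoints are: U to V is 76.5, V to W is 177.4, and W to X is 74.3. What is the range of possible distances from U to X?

The maximum is all hops collinear in one direction: 76.5 + 177.4 + 74.3 = 328.2.
The longest hop is 177.4; the others sum to 150.8. Folding the others back against it leaves at least 177.4 − 150.8 = 26.6.

26.6 ≤ UX ≤ 328.2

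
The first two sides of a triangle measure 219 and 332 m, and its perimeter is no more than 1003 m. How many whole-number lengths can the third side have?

339

Triangle inequality: 113 < x < 551. Perimeter ≤ 1003 gives x ≤ 1003 − 219 − 332 = 452.
So 113 < x ≤ 452; integers 114 through 452: 339 values.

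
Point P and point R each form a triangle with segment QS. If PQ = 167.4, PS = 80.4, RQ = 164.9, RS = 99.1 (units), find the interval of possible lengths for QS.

From triangle PQS: |167.4 − 80.4| < QS < 167.4 + 80.4, i.e. 87.0 < QS < 247.8.
From triangle RQS: 65.8 < QS < 264.0.
Both must hold, so QS lies in the intersection.

87.0 < QS < 247.8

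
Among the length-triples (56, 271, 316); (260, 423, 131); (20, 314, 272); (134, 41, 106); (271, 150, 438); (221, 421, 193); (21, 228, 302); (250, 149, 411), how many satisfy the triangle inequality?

(56,271,316): 56+271 > 316 → valid
(131,260,423): 131+260 ≤ 423 → not valid
(20,272,314): 20+272 ≤ 314 → not valid
(41,106,134): 41+106 > 134 → valid
(150,271,438): 150+271 ≤ 438 → not valid
(193,221,421): 193+221 ≤ 421 → not valid
(21,228,302): 21+228 ≤ 302 → not valid
(149,250,411): 149+250 ≤ 411 → not valid
2 of the 8 triples form a triangle.

2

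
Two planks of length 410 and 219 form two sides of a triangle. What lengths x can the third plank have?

191 < x < 629

By the triangle inequality, x must be less than 410 + 219 = 629 and greater than |410 − 219| = 191.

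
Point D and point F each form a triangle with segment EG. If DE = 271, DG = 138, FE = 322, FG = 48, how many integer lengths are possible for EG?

From triangle DEG: 133 < EG < 409.
From triangle FEG: 274 < EG < 370.
Intersection: 274 < EG < 370, so integers 275 through 369: 95 values.

95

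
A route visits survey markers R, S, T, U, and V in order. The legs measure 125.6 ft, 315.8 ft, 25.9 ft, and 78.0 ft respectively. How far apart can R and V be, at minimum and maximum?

The maximum is all hops collinear in one direction: 125.6 + 315.8 + 25.9 + 78.0 = 545.3.
The longest hop is 315.8; the others sum to 229.5. Folding the others back against it leaves at least 315.8 − 229.5 = 86.3.

86.3 ≤ RV ≤ 545.3 ft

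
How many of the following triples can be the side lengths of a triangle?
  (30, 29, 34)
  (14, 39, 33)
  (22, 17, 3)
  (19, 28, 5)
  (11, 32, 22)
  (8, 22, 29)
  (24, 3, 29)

4

(29,30,34): 29+30 > 34 → valid
(14,33,39): 14+33 > 39 → valid
(3,17,22): 3+17 ≤ 22 → not valid
(5,19,28): 5+19 ≤ 28 → not valid
(11,22,32): 11+22 > 32 → valid
(8,22,29): 8+22 > 29 → valid
(3,24,29): 3+24 ≤ 29 → not valid
4 of the 7 triples form a triangle.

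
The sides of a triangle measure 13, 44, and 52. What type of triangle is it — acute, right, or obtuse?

Compare the square of the longest side to the sum of squares of the other two: 13² + 44² = 2105 < 2704 = 52².

obtuse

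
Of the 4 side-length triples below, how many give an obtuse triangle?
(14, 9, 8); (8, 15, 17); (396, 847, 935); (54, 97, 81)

1

(14,9,8): 8²+9² = 145 < 196 = 14² → obtuse
(8,15,17): 8²+15² = 289 = 17² → right
(396,847,935): 396²+847² = 874225 = 935² → right
(54,97,81): 54²+81² = 9477 > 9409 = 97² → acute
1 of the 4 is obtuse.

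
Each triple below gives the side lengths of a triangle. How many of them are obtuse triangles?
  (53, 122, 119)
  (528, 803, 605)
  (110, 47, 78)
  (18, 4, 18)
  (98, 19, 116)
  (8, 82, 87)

(53,122,119): 53²+119² = 16970 > 14884 = 122² → acute
(528,803,605): 528²+605² = 644809 = 803² → right
(110,47,78): 47²+78² = 8293 < 12100 = 110² → obtuse
(18,4,18): 4²+18² = 340 > 324 = 18² → acute
(98,19,116): 19²+98² = 9965 < 13456 = 116² → obtuse
(8,82,87): 8²+82² = 6788 < 7569 = 87² → obtuse
3 of the 6 are obtuse.

3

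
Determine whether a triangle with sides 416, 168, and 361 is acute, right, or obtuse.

obtuse

Compare the square of the longest side to the sum of squares of the other two: 168² + 361² = 158545 < 173056 = 416².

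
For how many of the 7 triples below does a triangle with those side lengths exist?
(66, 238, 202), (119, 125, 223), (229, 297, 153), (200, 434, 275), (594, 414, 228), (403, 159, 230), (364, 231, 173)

(66,202,238): 66+202 > 238 → valid
(119,125,223): 119+125 > 223 → valid
(153,229,297): 153+229 > 297 → valid
(200,275,434): 200+275 > 434 → valid
(228,414,594): 228+414 > 594 → valid
(159,230,403): 159+230 ≤ 403 → not valid
(173,231,364): 173+231 > 364 → valid
6 of the 7 triples form a triangle.

6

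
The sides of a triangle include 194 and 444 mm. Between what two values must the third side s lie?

By the triangle inequality, s must be less than 194 + 444 = 638 and greater than |194 − 444| = 250.

250 < s < 638 (mm)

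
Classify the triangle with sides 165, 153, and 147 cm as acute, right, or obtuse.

acute

Compare the square of the longest side to the sum of squares of the other two: 147² + 153² = 45018 > 27225 = 165².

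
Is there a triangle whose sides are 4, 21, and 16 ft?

The longest side is 21, but the other two sum to only 20.
20 < 21, so the triangle inequality fails.

No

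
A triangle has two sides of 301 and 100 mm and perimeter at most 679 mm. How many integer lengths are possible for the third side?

Triangle inequality: 201 < x < 401. Perimeter ≤ 679 gives x ≤ 679 − 301 − 100 = 278.
So 201 < x ≤ 278; integers 202 through 278: 77 values.

77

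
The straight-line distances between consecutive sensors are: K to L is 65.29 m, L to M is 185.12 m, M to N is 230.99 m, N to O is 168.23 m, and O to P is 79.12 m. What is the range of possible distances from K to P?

0 ≤ KP ≤ 728.75 m

The maximum is all hops collinear in one direction: 65.29 + 185.12 + 230.99 + 168.23 + 79.12 = 728.75.
The longest hop is 230.99; the others sum to 497.76. Since 230.99 ≤ 497.76, the path can fold back on itself completely, so the minimum distance is 0.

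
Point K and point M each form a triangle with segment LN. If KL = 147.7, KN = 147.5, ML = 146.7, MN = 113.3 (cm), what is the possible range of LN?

From triangle KLN: |147.7 − 147.5| < LN < 147.7 + 147.5, i.e. 0.2 < LN < 295.2.
From triangle MLN: 33.4 < LN < 260.0.
Both must hold, so LN lies in the intersection.

33.4 < LN < 260.0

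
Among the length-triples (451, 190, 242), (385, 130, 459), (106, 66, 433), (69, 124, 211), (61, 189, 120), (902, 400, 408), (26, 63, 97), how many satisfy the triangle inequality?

1

(190,242,451): 190+242 ≤ 451 → not valid
(130,385,459): 130+385 > 459 → valid
(66,106,433): 66+106 ≤ 433 → not valid
(69,124,211): 69+124 ≤ 211 → not valid
(61,120,189): 61+120 ≤ 189 → not valid
(400,408,902): 400+408 ≤ 902 → not valid
(26,63,97): 26+63 ≤ 97 → not valid
1 of the 7 triples forms a triangle.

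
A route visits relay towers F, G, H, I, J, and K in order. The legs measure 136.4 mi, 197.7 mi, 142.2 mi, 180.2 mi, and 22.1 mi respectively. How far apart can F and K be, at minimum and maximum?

0 ≤ FK ≤ 678.6 mi

The maximum is all hops collinear in one direction: 136.4 + 197.7 + 142.2 + 180.2 + 22.1 = 678.6.
The longest hop is 197.7; the others sum to 480.9. Since 197.7 ≤ 480.9, the path can fold back on itself completely, so the minimum distance is 0.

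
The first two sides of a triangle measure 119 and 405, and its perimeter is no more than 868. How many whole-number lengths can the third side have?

Triangle inequality: 286 < x < 524. Perimeter ≤ 868 gives x ≤ 868 − 119 − 405 = 344.
So 286 < x ≤ 344; integers 287 through 344: 58 values.

58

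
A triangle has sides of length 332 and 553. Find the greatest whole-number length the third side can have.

The third side must be strictly less than 332 + 553 = 885.
The largest integer below 885 is 884.

884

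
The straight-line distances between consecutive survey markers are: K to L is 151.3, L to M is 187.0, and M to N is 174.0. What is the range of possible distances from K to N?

0 ≤ KN ≤ 512.3

The maximum is all hops collinear in one direction: 151.3 + 187.0 + 174.0 = 512.3.
The longest hop is 187.0; the others sum to 325.3. Since 187.0 ≤ 325.3, the path can fold back on itself completely, so the minimum distance is 0.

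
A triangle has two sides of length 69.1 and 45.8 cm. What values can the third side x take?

By the triangle inequality, x must be less than 69.1 + 45.8 = 114.9 and greater than |69.1 − 45.8| = 23.3.

23.3 < x < 114.9 (cm)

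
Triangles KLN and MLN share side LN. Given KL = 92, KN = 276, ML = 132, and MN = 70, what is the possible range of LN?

184 < LN < 202

From triangle KLN: |92 − 276| < LN < 92 + 276, i.e. 184 < LN < 368.
From triangle MLN: 62 < LN < 202.
Both must hold, so LN lies in the intersection.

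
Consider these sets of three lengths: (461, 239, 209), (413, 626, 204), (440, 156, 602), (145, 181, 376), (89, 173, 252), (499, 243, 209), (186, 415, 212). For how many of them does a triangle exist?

(209,239,461): 209+239 ≤ 461 → not valid
(204,413,626): 204+413 ≤ 626 → not valid
(156,440,602): 156+440 ≤ 602 → not valid
(145,181,376): 145+181 ≤ 376 → not valid
(89,173,252): 89+173 > 252 → valid
(209,243,499): 209+243 ≤ 499 → not valid
(186,212,415): 186+212 ≤ 415 → not valid
1 of the 7 triples forms a triangle.

1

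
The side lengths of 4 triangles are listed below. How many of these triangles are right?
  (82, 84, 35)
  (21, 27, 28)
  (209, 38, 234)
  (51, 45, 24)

1

(82,84,35): 35²+82² = 7949 > 7056 = 84² → acute
(21,27,28): 21²+27² = 1170 > 784 = 28² → acute
(209,38,234): 38²+209² = 45125 < 54756 = 234² → obtuse
(51,45,24): 24²+45² = 2601 = 51² → right
1 of the 4 is right.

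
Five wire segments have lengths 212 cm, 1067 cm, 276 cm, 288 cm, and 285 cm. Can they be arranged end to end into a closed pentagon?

For a pentagon, each side must be shorter than the sum of the others.
Here the longest side is 1067, but the remaining 4 sides sum to only 1061.

No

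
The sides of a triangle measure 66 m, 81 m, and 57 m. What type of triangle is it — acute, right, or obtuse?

Compare the square of the longest side to the sum of squares of the other two: 57² + 66² = 7605 > 6561 = 81².

acute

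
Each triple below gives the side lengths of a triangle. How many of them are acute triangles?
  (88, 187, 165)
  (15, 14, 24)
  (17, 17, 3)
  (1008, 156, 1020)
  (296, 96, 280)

1

(88,187,165): 88²+165² = 34969 = 187² → right
(15,14,24): 14²+15² = 421 < 576 = 24² → obtuse
(17,17,3): 3²+17² = 298 > 289 = 17² → acute
(1008,156,1020): 156²+1008² = 1040400 = 1020² → right
(296,96,280): 96²+280² = 87616 = 296² → right
1 of the 5 is acute.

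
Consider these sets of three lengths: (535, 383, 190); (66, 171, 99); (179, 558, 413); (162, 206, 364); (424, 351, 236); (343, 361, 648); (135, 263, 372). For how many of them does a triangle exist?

6

(190,383,535): 190+383 > 535 → valid
(66,99,171): 66+99 ≤ 171 → not valid
(179,413,558): 179+413 > 558 → valid
(162,206,364): 162+206 > 364 → valid
(236,351,424): 236+351 > 424 → valid
(343,361,648): 343+361 > 648 → valid
(135,263,372): 135+263 > 372 → valid
6 of the 7 triples form a triangle.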